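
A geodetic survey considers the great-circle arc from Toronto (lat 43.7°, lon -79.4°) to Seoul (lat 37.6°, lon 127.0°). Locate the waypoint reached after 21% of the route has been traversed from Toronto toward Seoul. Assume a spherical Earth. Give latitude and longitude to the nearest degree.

≈ lat 62°, lon -94°

The haversine formula gives a central angle δ ≈ 1.662 rad (95.3°) between the endpoints.
Interpolate at f = 0.21 with slerp weights a = sin((1−f)δ)/sin δ ≈ 0.971, b = sin(fδ)/sin δ ≈ 0.344.
p = a·p₁ + b·p₂ ≈ (-0.035, -0.473, 0.881); φ = arcsin(p_z) ≈ 61.70°, λ = atan2(p_y, p_x) ≈ -94.19°.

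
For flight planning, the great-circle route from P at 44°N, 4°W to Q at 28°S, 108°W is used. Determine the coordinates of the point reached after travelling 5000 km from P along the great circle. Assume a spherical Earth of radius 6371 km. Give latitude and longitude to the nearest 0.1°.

≈ 22.4°N, 52.3°W

Write both endpoints as unit vectors p₁, p₂ with components (cos φ cos λ, cos φ sin λ, sin φ).
The central angle between the endpoints is δ = arccos(p₁·p₂) ≈ 2.071 rad (118.7°). The total great-circle distance is δ·R ≈ 2.071 × 6371 ≈ 13196 km, so the target fraction is f = 5000/13196 ≈ 0.379.
Interpolate at f ≈ 0.379 with slerp weights a = sin((1−f)δ)/sin δ ≈ 1.094, b = sin(fδ)/sin δ ≈ 0.805.
p = a·p₁ + b·p₂ ≈ (0.565, -0.731, 0.382); φ = arcsin(p_z) ≈ 22.44°, λ = atan2(p_y, p_x) ≈ -52.30°.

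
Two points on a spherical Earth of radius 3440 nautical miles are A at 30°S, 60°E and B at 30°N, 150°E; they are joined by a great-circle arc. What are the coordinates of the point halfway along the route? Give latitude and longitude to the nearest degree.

≈ 0°N, 105°E

The haversine formula gives a central angle δ ≈ 1.823 rad (104.5°) between the endpoints.
Interpolate at f = 1/2 with slerp weights a = sin((1−f)δ)/sin δ ≈ 0.816, b = sin(fδ)/sin δ ≈ 0.816.
p = a·p₁ + b·p₂ ≈ (-0.259, 0.966, 0.000); φ = arcsin(p_z) ≈ 0.00°, λ = atan2(p_y, p_x) ≈ 105.00°.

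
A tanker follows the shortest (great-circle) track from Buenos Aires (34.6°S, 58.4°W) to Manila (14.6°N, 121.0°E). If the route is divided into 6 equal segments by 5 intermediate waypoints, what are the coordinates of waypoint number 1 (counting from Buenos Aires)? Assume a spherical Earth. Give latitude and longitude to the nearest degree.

Write both endpoints as unit vectors p₁, p₂ with components (cos φ cos λ, cos φ sin λ, sin φ).
The central angle between the endpoints is δ = arccos(p₁·p₂) ≈ 2.792 rad (160.0°).
Interpolate at f = 1/6 with slerp weights a = sin((1−f)δ)/sin δ ≈ 2.126, b = sin(fδ)/sin δ ≈ 1.312.
p = a·p₁ + b·p₂ ≈ (0.263, -0.403, -0.877); φ = arcsin(p_z) ≈ -61.25°, λ = atan2(p_y, p_x) ≈ -56.82°.

≈ 61°S, 57°W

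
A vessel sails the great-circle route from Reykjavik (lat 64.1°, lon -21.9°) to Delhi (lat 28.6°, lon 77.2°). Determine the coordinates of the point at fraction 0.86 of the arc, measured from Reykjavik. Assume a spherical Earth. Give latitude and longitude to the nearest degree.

Convert each endpoint to a unit vector on the sphere (x = cos φ cos λ, y = cos φ sin λ, z = sin φ).
The central angle between the endpoints is δ = arccos(p₁·p₂) ≈ 1.192 rad (68.3°).
Interpolate at f = 0.86 with slerp weights a = sin((1−f)δ)/sin δ ≈ 0.179, b = sin(fδ)/sin δ ≈ 0.920.
p = a·p₁ + b·p₂ ≈ (0.251, 0.759, 0.601); φ = arcsin(p_z) ≈ 36.96°, λ = atan2(p_y, p_x) ≈ 71.66°.

≈ lat 37°, lon 72°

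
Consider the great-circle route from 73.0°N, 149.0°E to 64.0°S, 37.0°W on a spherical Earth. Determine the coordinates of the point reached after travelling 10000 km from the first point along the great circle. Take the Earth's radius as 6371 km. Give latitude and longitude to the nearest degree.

Convert each endpoint to a unit vector on the sphere (x = cos φ cos λ, y = cos φ sin λ, z = sin φ).
The central angle between the endpoints is δ = arccos(p₁·p₂) ≈ 2.980 rad (170.7°). The total great-circle distance is δ·R ≈ 2.980 × 6371 ≈ 18986 km, so the target fraction is f = 10000/18986 ≈ 0.527.
Interpolate at f ≈ 0.527 with slerp weights a = sin((1−f)δ)/sin δ ≈ 6.139, b = sin(fδ)/sin δ ≈ 6.219.
p = a·p₁ + b·p₂ ≈ (0.639, -0.716, 0.281); φ = arcsin(p_z) ≈ 16.34°, λ = atan2(p_y, p_x) ≈ -48.27°.

≈ 16°N, 48°W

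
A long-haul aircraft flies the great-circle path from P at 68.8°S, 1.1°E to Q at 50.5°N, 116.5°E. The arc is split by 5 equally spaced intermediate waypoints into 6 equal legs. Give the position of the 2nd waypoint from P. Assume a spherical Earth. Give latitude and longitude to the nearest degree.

Convert each endpoint to a unit vector on the sphere (x = cos φ cos λ, y = cos φ sin λ, z = sin φ).
The central angle between the endpoints is δ = arccos(p₁·p₂) ≈ 2.529 rad (144.9°).
Interpolate at f = 2/6 with slerp weights a = sin((1−f)δ)/sin δ ≈ 1.727, b = sin(fδ)/sin δ ≈ 1.298.
p = a·p₁ + b·p₂ ≈ (0.256, 0.751, -0.609); φ = arcsin(p_z) ≈ -37.49°, λ = atan2(p_y, p_x) ≈ 71.17°.

≈ 37°S, 71°E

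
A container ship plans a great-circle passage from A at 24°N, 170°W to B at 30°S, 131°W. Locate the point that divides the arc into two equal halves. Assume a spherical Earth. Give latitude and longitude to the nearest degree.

From cos δ = sin φ₁ sin φ₂ + cos φ₁ cos φ₂ cos Δλ, the central angle is δ ≈ 1.147 rad (65.7°).
Interpolate at f = 1/2 with slerp weights a = sin((1−f)δ)/sin δ ≈ 0.595, b = sin(fδ)/sin δ ≈ 0.595.
p = a·p₁ + b·p₂ ≈ (-0.874, -0.483, -0.056); φ = arcsin(p_z) ≈ -3.18°, λ = atan2(p_y, p_x) ≈ -151.04°.

≈ 3°S, 151°W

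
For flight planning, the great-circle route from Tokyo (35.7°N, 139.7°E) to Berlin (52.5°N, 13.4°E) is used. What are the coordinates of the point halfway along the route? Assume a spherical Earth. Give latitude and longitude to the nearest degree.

Convert each endpoint to a unit vector on the sphere (x = cos φ cos λ, y = cos φ sin λ, z = sin φ).
The central angle between the endpoints is δ = arccos(p₁·p₂) ≈ 1.400 rad (80.2°).
Interpolate at f = 1/2 with slerp weights a = sin((1−f)δ)/sin δ ≈ 0.654, b = sin(fδ)/sin δ ≈ 0.654.
p = a·p₁ + b·p₂ ≈ (-0.018, 0.436, 0.900); φ = arcsin(p_z) ≈ 64.16°, λ = atan2(p_y, p_x) ≈ 92.33°.

≈ 64°N, 92°E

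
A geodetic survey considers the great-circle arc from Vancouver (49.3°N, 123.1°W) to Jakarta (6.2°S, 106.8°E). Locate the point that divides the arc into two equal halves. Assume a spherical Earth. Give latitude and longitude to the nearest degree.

≈ 41°N, 148°E

Convert each endpoint to a unit vector on the sphere (x = cos φ cos λ, y = cos φ sin λ, z = sin φ).
The central angle between the endpoints is δ = arccos(p₁·p₂) ≈ 2.094 rad (120.0°).
Interpolate at f = 1/2 with slerp weights a = sin((1−f)δ)/sin δ ≈ 0.999, b = sin(fδ)/sin δ ≈ 0.999.
p = a·p₁ + b·p₂ ≈ (-0.643, 0.405, 0.650); φ = arcsin(p_z) ≈ 40.53°, λ = atan2(p_y, p_x) ≈ 147.78°.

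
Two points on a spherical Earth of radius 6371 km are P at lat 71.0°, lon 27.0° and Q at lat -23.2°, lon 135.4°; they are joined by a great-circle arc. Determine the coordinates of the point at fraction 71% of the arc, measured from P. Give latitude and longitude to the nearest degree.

From cos δ = sin φ₁ sin φ₂ + cos φ₁ cos φ₂ cos Δλ, the central angle is δ ≈ 2.057 rad (117.8°).
Interpolate at f = 0.71 with slerp weights a = sin((1−f)δ)/sin δ ≈ 0.635, b = sin(fδ)/sin δ ≈ 1.124.
p = a·p₁ + b·p₂ ≈ (-0.551, 0.819, 0.158); φ = arcsin(p_z) ≈ 9.08°, λ = atan2(p_y, p_x) ≈ 123.94°.

≈ lat 9°, lon 124°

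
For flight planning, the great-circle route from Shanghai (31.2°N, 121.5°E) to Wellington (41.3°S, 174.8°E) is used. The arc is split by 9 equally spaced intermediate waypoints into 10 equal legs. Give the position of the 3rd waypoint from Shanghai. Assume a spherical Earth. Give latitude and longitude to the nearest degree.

≈ (9°N, 137°E)

Write both endpoints as unit vectors p₁, p₂ with components (cos φ cos λ, cos φ sin λ, sin φ).
The central angle between the endpoints is δ = arccos(p₁·p₂) ≈ 1.529 rad (87.6°).
Interpolate at f = 3/10 with slerp weights a = sin((1−f)δ)/sin δ ≈ 0.878, b = sin(fδ)/sin δ ≈ 0.443.
p = a·p₁ + b·p₂ ≈ (-0.724, 0.671, 0.162); φ = arcsin(p_z) ≈ 9.35°, λ = atan2(p_y, p_x) ≈ 137.19°.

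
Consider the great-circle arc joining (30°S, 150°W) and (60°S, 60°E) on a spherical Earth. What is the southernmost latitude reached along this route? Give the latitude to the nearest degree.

≈ 77°S

The great circle lies in the plane with unit normal n̂ = (p₁ × p₂)/|p₁ × p₂|.
Here n̂_z ≈ -0.217; the vertex latitude is φ_max = arccos|n̂_z| ≈ 77.5°.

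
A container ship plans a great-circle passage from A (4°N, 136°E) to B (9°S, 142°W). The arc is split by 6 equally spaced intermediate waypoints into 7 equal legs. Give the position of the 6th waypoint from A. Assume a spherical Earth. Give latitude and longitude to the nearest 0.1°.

From cos δ = sin φ₁ sin φ₂ + cos φ₁ cos φ₂ cos Δλ, the central angle is δ ≈ 1.444 rad (82.7°).
Interpolate at f = 6/7 with slerp weights a = sin((1−f)δ)/sin δ ≈ 0.207, b = sin(fδ)/sin δ ≈ 0.953.
p = a·p₁ + b·p₂ ≈ (-0.890, -0.436, -0.135); φ = arcsin(p_z) ≈ -7.74°, λ = atan2(p_y, p_x) ≈ -153.88°.

≈ (7.7°S, 153.9°W)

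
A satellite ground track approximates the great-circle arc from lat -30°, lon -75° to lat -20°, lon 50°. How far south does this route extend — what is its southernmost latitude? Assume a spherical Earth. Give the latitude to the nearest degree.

≈ -46°

The great circle lies in the plane with unit normal n̂ = (p₁ × p₂)/|p₁ × p₂|.
Here n̂_z ≈ +0.698; the vertex latitude is φ_max = arccos|n̂_z| ≈ 45.7°.
Check via Clairaut: cos φ_max = |cos φ₁| · sin C = cos(30.0°)·sin(126.3°) ≈ 0.698, again giving ≈ 45.7°.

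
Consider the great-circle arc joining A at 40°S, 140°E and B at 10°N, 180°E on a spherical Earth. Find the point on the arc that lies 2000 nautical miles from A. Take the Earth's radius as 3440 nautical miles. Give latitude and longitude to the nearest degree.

≈ 14°S, 164°E

Write both endpoints as unit vectors p₁, p₂ with components (cos φ cos λ, cos φ sin λ, sin φ).
The central angle between the endpoints is δ = arccos(p₁·p₂) ≈ 1.086 rad (62.2°). The total great-circle distance is δ·R ≈ 1.086 × 3440 ≈ 3735 nmi, so the target fraction is f = 2000/3735 ≈ 0.536.
Interpolate at f ≈ 0.536 with slerp weights a = sin((1−f)δ)/sin δ ≈ 0.546, b = sin(fδ)/sin δ ≈ 0.621.
p = a·p₁ + b·p₂ ≈ (-0.932, 0.269, -0.243); φ = arcsin(p_z) ≈ -14.08°, λ = atan2(p_y, p_x) ≈ 163.90°.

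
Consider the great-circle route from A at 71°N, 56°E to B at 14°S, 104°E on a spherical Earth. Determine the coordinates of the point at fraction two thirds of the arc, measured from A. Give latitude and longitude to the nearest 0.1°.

From cos δ = sin φ₁ sin φ₂ + cos φ₁ cos φ₂ cos Δλ, the central angle is δ ≈ 1.588 rad (91.0°).
Interpolate at f = 2/3 with slerp weights a = sin((1−f)δ)/sin δ ≈ 0.505, b = sin(fδ)/sin δ ≈ 0.872.
p = a·p₁ + b·p₂ ≈ (-0.113, 0.957, 0.267); φ = arcsin(p_z) ≈ 15.46°, λ = atan2(p_y, p_x) ≈ 96.72°.

≈ 15.5°N, 96.7°E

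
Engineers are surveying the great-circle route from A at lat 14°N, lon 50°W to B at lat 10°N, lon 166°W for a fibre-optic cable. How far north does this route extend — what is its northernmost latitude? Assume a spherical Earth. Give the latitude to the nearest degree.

≈ 22°N

The great circle lies in the plane with unit normal n̂ = (p₁ × p₂)/|p₁ × p₂|.
Here n̂_z ≈ -0.927; the vertex latitude is φ_max = arccos|n̂_z| ≈ 22.0°.
Check via Clairaut: cos φ_max = |cos φ₁| · sin C = cos(14.0°)·sin(72.9°) ≈ 0.927, again giving ≈ 22.0°.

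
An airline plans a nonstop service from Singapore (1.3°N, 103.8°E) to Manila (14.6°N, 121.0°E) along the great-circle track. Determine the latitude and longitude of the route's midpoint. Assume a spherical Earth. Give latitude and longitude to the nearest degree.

≈ 8°N, 112°E

From cos δ = sin φ₁ sin φ₂ + cos φ₁ cos φ₂ cos Δλ, the central angle is δ ≈ 0.377 rad (21.6°).
Interpolate at f = 1/2 with slerp weights a = sin((1−f)δ)/sin δ ≈ 0.509, b = sin(fδ)/sin δ ≈ 0.509.
p = a·p₁ + b·p₂ ≈ (-0.375, 0.916, 0.140); φ = arcsin(p_z) ≈ 8.04°, λ = atan2(p_y, p_x) ≈ 112.26°.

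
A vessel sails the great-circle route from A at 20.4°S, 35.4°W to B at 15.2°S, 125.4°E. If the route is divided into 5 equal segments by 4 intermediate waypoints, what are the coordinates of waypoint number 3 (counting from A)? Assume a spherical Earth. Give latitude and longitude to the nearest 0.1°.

From cos δ = sin φ₁ sin φ₂ + cos φ₁ cos φ₂ cos Δλ, the central angle is δ ≈ 2.438 rad (139.7°).
Interpolate at f = 3/5 with slerp weights a = sin((1−f)δ)/sin δ ≈ 1.280, b = sin(fδ)/sin δ ≈ 1.537.
p = a·p₁ + b·p₂ ≈ (0.119, 0.514, -0.849); φ = arcsin(p_z) ≈ -58.15°, λ = atan2(p_y, p_x) ≈ 77.00°.

≈ 58.1°S, 77.0°E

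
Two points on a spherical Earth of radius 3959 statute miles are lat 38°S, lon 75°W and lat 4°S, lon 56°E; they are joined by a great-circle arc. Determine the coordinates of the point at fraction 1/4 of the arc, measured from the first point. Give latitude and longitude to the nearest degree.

Convert each endpoint to a unit vector on the sphere (x = cos φ cos λ, y = cos φ sin λ, z = sin φ).
The central angle between the endpoints is δ = arccos(p₁·p₂) ≈ 2.063 rad (118.2°).
Interpolate at f = 1/4 with slerp weights a = sin((1−f)δ)/sin δ ≈ 1.135, b = sin(fδ)/sin δ ≈ 0.560.
p = a·p₁ + b·p₂ ≈ (0.544, -0.401, -0.738); φ = arcsin(p_z) ≈ -47.52°, λ = atan2(p_y, p_x) ≈ -36.39°.

≈ lat 48°S, lon 36°W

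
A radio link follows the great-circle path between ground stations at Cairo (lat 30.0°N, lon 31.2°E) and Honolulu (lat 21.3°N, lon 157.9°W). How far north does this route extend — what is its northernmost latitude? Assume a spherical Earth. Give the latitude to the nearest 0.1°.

The great circle lies in the plane with unit normal n̂ = (p₁ × p₂)/|p₁ × p₂|.
Here n̂_z ≈ +0.162; the vertex latitude is φ_max = arccos|n̂_z| ≈ 80.7°.
Check via Clairaut: cos φ_max = |cos φ₁| · sin C = cos(30.0°)·sin(10.8°) ≈ 0.162, again giving ≈ 80.7°.

≈ 80.7°N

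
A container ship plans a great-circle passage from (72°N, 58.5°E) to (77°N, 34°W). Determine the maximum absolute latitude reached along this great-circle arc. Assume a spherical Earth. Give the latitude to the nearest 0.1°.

The great circle lies in the plane with unit normal n̂ = (p₁ × p₂)/|p₁ × p₂|.
Here n̂_z ≈ -0.181; the vertex latitude is φ_max = arccos|n̂_z| ≈ 79.6°.

≈ 79.6°N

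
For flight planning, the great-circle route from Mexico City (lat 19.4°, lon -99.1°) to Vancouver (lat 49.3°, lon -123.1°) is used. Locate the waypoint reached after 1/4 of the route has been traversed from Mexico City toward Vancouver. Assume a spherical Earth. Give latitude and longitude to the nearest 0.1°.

Write both endpoints as unit vectors p₁, p₂ with components (cos φ cos λ, cos φ sin λ, sin φ).
The central angle between the endpoints is δ = arccos(p₁·p₂) ≈ 0.620 rad (35.5°).
Interpolate at f = 1/4 with slerp weights a = sin((1−f)δ)/sin δ ≈ 0.772, b = sin(fδ)/sin δ ≈ 0.266.
p = a·p₁ + b·p₂ ≈ (-0.210, -0.864, 0.458); φ = arcsin(p_z) ≈ 27.25°, λ = atan2(p_y, p_x) ≈ -103.65°.

≈ lat 27.2°, lon -103.6°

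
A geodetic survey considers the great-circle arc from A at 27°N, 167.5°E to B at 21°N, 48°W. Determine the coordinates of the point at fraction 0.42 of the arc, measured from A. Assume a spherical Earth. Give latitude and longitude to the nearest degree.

≈ 55°N, 133°W

The haversine formula gives a central angle δ ≈ 2.111 rad (121.0°) between the endpoints.
Interpolate at f = 0.42 with slerp weights a = sin((1−f)δ)/sin δ ≈ 1.097, b = sin(fδ)/sin δ ≈ 0.904.
p = a·p₁ + b·p₂ ≈ (-0.390, -0.415, 0.822); φ = arcsin(p_z) ≈ 55.28°, λ = atan2(p_y, p_x) ≈ -133.16°.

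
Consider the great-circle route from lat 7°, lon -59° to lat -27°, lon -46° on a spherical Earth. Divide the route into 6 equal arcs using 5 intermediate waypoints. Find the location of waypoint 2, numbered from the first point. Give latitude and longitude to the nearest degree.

Write both endpoints as unit vectors p₁, p₂ with components (cos φ cos λ, cos φ sin λ, sin φ).
The central angle between the endpoints is δ = arccos(p₁·p₂) ≈ 0.633 rad (36.3°).
Interpolate at f = 2/6 with slerp weights a = sin((1−f)δ)/sin δ ≈ 0.692, b = sin(fδ)/sin δ ≈ 0.354.
p = a·p₁ + b·p₂ ≈ (0.573, -0.816, -0.076); φ = arcsin(p_z) ≈ -4.38°, λ = atan2(p_y, p_x) ≈ -54.92°.

≈ lat -4°, lon -55°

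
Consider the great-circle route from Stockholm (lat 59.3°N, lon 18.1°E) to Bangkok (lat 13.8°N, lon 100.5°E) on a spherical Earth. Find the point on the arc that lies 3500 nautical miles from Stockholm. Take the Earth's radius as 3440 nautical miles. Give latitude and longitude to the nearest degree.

Write both endpoints as unit vectors p₁, p₂ with components (cos φ cos λ, cos φ sin λ, sin φ).
The central angle between the endpoints is δ = arccos(p₁·p₂) ≈ 1.297 rad (74.3°). The total great-circle distance is δ·R ≈ 1.297 × 3440 ≈ 4461 nmi, so the target fraction is f = 3500/4461 ≈ 0.785.
Interpolate at f ≈ 0.785 with slerp weights a = sin((1−f)δ)/sin δ ≈ 0.286, b = sin(fδ)/sin δ ≈ 0.884.
p = a·p₁ + b·p₂ ≈ (-0.017, 0.889, 0.457); φ = arcsin(p_z) ≈ 27.19°, λ = atan2(p_y, p_x) ≈ 91.12°.

≈ lat 27°N, lon 91°E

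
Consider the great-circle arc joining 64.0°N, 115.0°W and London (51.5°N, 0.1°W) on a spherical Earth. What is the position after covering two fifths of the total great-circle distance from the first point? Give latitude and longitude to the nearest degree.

Write both endpoints as unit vectors p₁, p₂ with components (cos φ cos λ, cos φ sin λ, sin φ).
The central angle between the endpoints is δ = arccos(p₁·p₂) ≈ 0.942 rad (53.9°).
Interpolate at f = 2/5 with slerp weights a = sin((1−f)δ)/sin δ ≈ 0.662, b = sin(fδ)/sin δ ≈ 0.455.
p = a·p₁ + b·p₂ ≈ (0.161, -0.264, 0.951); φ = arcsin(p_z) ≈ 72.02°, λ = atan2(p_y, p_x) ≈ -58.66°.

≈ 72°N, 59°W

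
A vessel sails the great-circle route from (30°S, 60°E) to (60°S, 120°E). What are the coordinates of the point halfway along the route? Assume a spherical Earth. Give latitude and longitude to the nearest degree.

Convert each endpoint to a unit vector on the sphere (x = cos φ cos λ, y = cos φ sin λ, z = sin φ).
The central angle between the endpoints is δ = arccos(p₁·p₂) ≈ 0.864 rad (49.5°).
Interpolate at f = 1/2 with slerp weights a = sin((1−f)δ)/sin δ ≈ 0.551, b = sin(fδ)/sin δ ≈ 0.551.
p = a·p₁ + b·p₂ ≈ (0.101, 0.651, -0.752); φ = arcsin(p_z) ≈ -48.77°, λ = atan2(p_y, p_x) ≈ 81.21°.

≈ (49°S, 81°E)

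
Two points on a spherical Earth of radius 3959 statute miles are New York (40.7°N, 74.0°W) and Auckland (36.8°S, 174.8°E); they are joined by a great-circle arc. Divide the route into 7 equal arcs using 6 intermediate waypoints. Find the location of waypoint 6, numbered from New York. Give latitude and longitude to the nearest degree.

Write both endpoints as unit vectors p₁, p₂ with components (cos φ cos λ, cos φ sin λ, sin φ).
The central angle between the endpoints is δ = arccos(p₁·p₂) ≈ 2.227 rad (127.6°).
Interpolate at f = 6/7 with slerp weights a = sin((1−f)δ)/sin δ ≈ 0.395, b = sin(fδ)/sin δ ≈ 1.191.
p = a·p₁ + b·p₂ ≈ (-0.867, -0.201, -0.456); φ = arcsin(p_z) ≈ -27.12°, λ = atan2(p_y, p_x) ≈ -166.93°.

≈ (27°S, 167°W)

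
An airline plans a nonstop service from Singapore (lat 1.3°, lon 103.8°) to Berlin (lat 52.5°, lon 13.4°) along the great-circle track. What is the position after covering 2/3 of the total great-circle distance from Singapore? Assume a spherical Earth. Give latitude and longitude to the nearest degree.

The haversine formula gives a central angle δ ≈ 1.557 rad (89.2°) between the endpoints.
Interpolate at f = 2/3 with slerp weights a = sin((1−f)δ)/sin δ ≈ 0.496, b = sin(fδ)/sin δ ≈ 0.861.
p = a·p₁ + b·p₂ ≈ (0.392, 0.603, 0.695); φ = arcsin(p_z) ≈ 44.00°, λ = atan2(p_y, p_x) ≈ 56.99°.

≈ lat 44°, lon 57°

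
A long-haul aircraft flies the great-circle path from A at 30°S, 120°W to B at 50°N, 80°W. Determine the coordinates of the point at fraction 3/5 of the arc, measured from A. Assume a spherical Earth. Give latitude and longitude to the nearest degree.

≈ 19°N, 100°W

Convert each endpoint to a unit vector on the sphere (x = cos φ cos λ, y = cos φ sin λ, z = sin φ).
The central angle between the endpoints is δ = arccos(p₁·p₂) ≈ 1.527 rad (87.5°).
Interpolate at f = 3/5 with slerp weights a = sin((1−f)δ)/sin δ ≈ 0.574, b = sin(fδ)/sin δ ≈ 0.794.
p = a·p₁ + b·p₂ ≈ (-0.160, -0.933, 0.321); φ = arcsin(p_z) ≈ 18.74°, λ = atan2(p_y, p_x) ≈ -99.73°.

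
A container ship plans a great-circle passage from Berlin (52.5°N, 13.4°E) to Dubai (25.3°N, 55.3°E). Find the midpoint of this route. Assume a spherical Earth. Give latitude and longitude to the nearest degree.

From cos δ = sin φ₁ sin φ₂ + cos φ₁ cos φ₂ cos Δλ, the central angle is δ ≈ 0.725 rad (41.5°).
Interpolate at f = 1/2 with slerp weights a = sin((1−f)δ)/sin δ ≈ 0.535, b = sin(fδ)/sin δ ≈ 0.535.
p = a·p₁ + b·p₂ ≈ (0.592, 0.473, 0.653); φ = arcsin(p_z) ≈ 40.75°, λ = atan2(p_y, p_x) ≈ 38.62°.

≈ 41°N, 39°E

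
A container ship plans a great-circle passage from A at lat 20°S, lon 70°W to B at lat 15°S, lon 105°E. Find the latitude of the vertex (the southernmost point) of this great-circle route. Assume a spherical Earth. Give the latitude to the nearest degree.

The great circle lies in the plane with unit normal n̂ = (p₁ × p₂)/|p₁ × p₂|.
Here n̂_z ≈ +0.137; the vertex latitude is φ_max = arccos|n̂_z| ≈ 82.1°.
Check via Clairaut: cos φ_max = |cos φ₁| · sin C = cos(20.0°)·sin(171.6°) ≈ 0.137, again giving ≈ 82.1°.

≈ 82°S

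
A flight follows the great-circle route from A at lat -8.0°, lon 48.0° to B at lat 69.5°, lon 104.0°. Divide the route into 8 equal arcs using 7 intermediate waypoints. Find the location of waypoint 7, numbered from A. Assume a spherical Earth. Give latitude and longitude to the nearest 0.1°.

Write both endpoints as unit vectors p₁, p₂ with components (cos φ cos λ, cos φ sin λ, sin φ).
The central angle between the endpoints is δ = arccos(p₁·p₂) ≈ 1.507 rad (86.4°).
Interpolate at f = 7/8 with slerp weights a = sin((1−f)δ)/sin δ ≈ 0.188, b = sin(fδ)/sin δ ≈ 0.970.
p = a·p₁ + b·p₂ ≈ (0.042, 0.468, 0.883); φ = arcsin(p_z) ≈ 61.98°, λ = atan2(p_y, p_x) ≈ 84.85°.

≈ lat 62.0°, lon 84.9°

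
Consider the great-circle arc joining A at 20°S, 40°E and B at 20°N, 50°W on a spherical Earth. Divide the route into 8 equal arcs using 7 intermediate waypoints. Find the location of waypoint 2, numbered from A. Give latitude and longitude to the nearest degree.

≈ 11°S, 17°E

Write both endpoints as unit vectors p₁, p₂ with components (cos φ cos λ, cos φ sin λ, sin φ).
The central angle between the endpoints is δ = arccos(p₁·p₂) ≈ 1.688 rad (96.7°).
Interpolate at f = 2/8 with slerp weights a = sin((1−f)δ)/sin δ ≈ 0.961, b = sin(fδ)/sin δ ≈ 0.412.
p = a·p₁ + b·p₂ ≈ (0.941, 0.283, -0.187); φ = arcsin(p_z) ≈ -10.80°, λ = atan2(p_y, p_x) ≈ 16.76°.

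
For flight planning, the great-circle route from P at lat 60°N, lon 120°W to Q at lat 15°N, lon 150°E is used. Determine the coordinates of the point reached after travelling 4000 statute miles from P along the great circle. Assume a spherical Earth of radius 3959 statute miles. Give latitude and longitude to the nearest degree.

≈ lat 31°N, lon 161°E

From cos δ = sin φ₁ sin φ₂ + cos φ₁ cos φ₂ cos Δλ, the central angle is δ ≈ 1.345 rad (77.0°). The total great-circle distance is δ·R ≈ 1.345 × 3959 ≈ 5324 mi, so the target fraction is f = 4000/5324 ≈ 0.751.
Interpolate at f ≈ 0.751 with slerp weights a = sin((1−f)δ)/sin δ ≈ 0.337, b = sin(fδ)/sin δ ≈ 0.869.
p = a·p₁ + b·p₂ ≈ (-0.811, 0.274, 0.517); φ = arcsin(p_z) ≈ 31.10°, λ = atan2(p_y, p_x) ≈ 161.34°.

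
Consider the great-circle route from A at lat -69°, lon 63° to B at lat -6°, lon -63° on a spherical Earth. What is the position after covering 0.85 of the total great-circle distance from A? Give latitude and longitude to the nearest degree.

≈ lat -20°, lon -59°

The haversine formula gives a central angle δ ≈ 1.683 rad (96.4°) between the endpoints.
Interpolate at f = 0.85 with slerp weights a = sin((1−f)δ)/sin δ ≈ 0.251, b = sin(fδ)/sin δ ≈ 0.996.
p = a·p₁ + b·p₂ ≈ (0.491, -0.803, -0.339); φ = arcsin(p_z) ≈ -19.80°, λ = atan2(p_y, p_x) ≈ -58.56°.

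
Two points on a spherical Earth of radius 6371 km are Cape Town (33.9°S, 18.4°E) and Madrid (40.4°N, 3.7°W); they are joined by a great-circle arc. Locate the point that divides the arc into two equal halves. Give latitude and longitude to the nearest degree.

≈ (3°N, 8°E)

Convert each endpoint to a unit vector on the sphere (x = cos φ cos λ, y = cos φ sin λ, z = sin φ).
The central angle between the endpoints is δ = arccos(p₁·p₂) ≈ 1.345 rad (77.0°).
Interpolate at f = 1/2 with slerp weights a = sin((1−f)δ)/sin δ ≈ 0.639, b = sin(fδ)/sin δ ≈ 0.639.
p = a·p₁ + b·p₂ ≈ (0.989, 0.136, 0.058); φ = arcsin(p_z) ≈ 3.31°, λ = atan2(p_y, p_x) ≈ 7.83°.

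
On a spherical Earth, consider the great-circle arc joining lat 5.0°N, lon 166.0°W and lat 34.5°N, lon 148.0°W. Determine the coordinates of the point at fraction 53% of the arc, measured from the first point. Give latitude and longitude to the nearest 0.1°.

Write both endpoints as unit vectors p₁, p₂ with components (cos φ cos λ, cos φ sin λ, sin φ).
The central angle between the endpoints is δ = arccos(p₁·p₂) ≈ 0.591 rad (33.9°).
Interpolate at f = 0.53 with slerp weights a = sin((1−f)δ)/sin δ ≈ 0.492, b = sin(fδ)/sin δ ≈ 0.553.
p = a·p₁ + b·p₂ ≈ (-0.862, -0.360, 0.356); φ = arcsin(p_z) ≈ 20.86°, λ = atan2(p_y, p_x) ≈ -157.33°.

≈ lat 20.9°N, lon 157.3°W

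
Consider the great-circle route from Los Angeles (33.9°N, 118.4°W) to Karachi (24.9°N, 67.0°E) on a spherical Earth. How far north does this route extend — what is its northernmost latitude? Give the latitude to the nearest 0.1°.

The great circle lies in the plane with unit normal n̂ = (p₁ × p₂)/|p₁ × p₂|.
Here n̂_z ≈ -0.083; the vertex latitude is φ_max = arccos|n̂_z| ≈ 85.3°.
Check via Clairaut: cos φ_max = |cos φ₁| · sin C = cos(33.9°)·sin(5.7°) ≈ 0.083, again giving ≈ 85.3°.

≈ 85.3°N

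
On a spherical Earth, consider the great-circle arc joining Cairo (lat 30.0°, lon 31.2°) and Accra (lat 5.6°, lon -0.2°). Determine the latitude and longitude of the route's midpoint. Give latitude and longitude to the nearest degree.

≈ lat 18°, lon 14°

The haversine formula gives a central angle δ ≈ 0.669 rad (38.3°) between the endpoints.
Interpolate at f = 1/2 with slerp weights a = sin((1−f)δ)/sin δ ≈ 0.529, b = sin(fδ)/sin δ ≈ 0.529.
p = a·p₁ + b·p₂ ≈ (0.919, 0.236, 0.316); φ = arcsin(p_z) ≈ 18.44°, λ = atan2(p_y, p_x) ≈ 14.38°.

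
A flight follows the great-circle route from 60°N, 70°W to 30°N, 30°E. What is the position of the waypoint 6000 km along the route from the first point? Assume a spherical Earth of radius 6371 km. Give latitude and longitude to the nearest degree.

Convert each endpoint to a unit vector on the sphere (x = cos φ cos λ, y = cos φ sin λ, z = sin φ).
The central angle between the endpoints is δ = arccos(p₁·p₂) ≈ 1.205 rad (69.0°). The total great-circle distance is δ·R ≈ 1.205 × 6371 ≈ 7676 km, so the target fraction is f = 6000/7676 ≈ 0.782.
Interpolate at f ≈ 0.782 with slerp weights a = sin((1−f)δ)/sin δ ≈ 0.279, b = sin(fδ)/sin δ ≈ 0.866.
p = a·p₁ + b·p₂ ≈ (0.697, 0.244, 0.674); φ = arcsin(p_z) ≈ 42.39°, λ = atan2(p_y, p_x) ≈ 19.30°.

≈ 42°N, 19°E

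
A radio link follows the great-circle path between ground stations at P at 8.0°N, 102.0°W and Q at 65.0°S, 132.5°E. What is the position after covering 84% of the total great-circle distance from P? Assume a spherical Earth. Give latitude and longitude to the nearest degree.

≈ 68°S, 178°E

The haversine formula gives a central angle δ ≈ 1.949 rad (111.7°) between the endpoints.
Interpolate at f = 0.84 with slerp weights a = sin((1−f)δ)/sin δ ≈ 0.330, b = sin(fδ)/sin δ ≈ 1.074.
p = a·p₁ + b·p₂ ≈ (-0.375, 0.015, -0.927); φ = arcsin(p_z) ≈ -67.99°, λ = atan2(p_y, p_x) ≈ 177.74°.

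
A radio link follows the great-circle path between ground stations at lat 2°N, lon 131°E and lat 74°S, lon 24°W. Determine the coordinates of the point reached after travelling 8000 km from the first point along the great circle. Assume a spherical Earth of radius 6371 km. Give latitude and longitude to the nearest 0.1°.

Convert each endpoint to a unit vector on the sphere (x = cos φ cos λ, y = cos φ sin λ, z = sin φ).
The central angle between the endpoints is δ = arccos(p₁·p₂) ≈ 1.858 rad (106.5°). The total great-circle distance is δ·R ≈ 1.858 × 6371 ≈ 11837 km, so the target fraction is f = 8000/11837 ≈ 0.676.
Interpolate at f ≈ 0.676 with slerp weights a = sin((1−f)δ)/sin δ ≈ 0.591, b = sin(fδ)/sin δ ≈ 0.991.
p = a·p₁ + b·p₂ ≈ (-0.138, 0.334, -0.932); φ = arcsin(p_z) ≈ -68.80°, λ = atan2(p_y, p_x) ≈ 112.38°.

≈ lat 68.8°S, lon 112.4°E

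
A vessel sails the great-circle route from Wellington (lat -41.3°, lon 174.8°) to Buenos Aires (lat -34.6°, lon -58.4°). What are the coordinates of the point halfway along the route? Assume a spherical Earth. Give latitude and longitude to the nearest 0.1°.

Write both endpoints as unit vectors p₁, p₂ with components (cos φ cos λ, cos φ sin λ, sin φ).
The central angle between the endpoints is δ = arccos(p₁·p₂) ≈ 1.566 rad (89.8°).
Interpolate at f = 1/2 with slerp weights a = sin((1−f)δ)/sin δ ≈ 0.706, b = sin(fδ)/sin δ ≈ 0.706.
p = a·p₁ + b·p₂ ≈ (-0.224, -0.447, -0.866); φ = arcsin(p_z) ≈ -60.04°, λ = atan2(p_y, p_x) ≈ -116.59°.

≈ lat -60.0°, lon -116.6°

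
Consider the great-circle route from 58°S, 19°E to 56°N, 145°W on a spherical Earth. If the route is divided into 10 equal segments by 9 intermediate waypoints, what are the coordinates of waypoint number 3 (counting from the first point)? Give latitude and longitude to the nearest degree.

≈ 35°S, 52°W

From cos δ = sin φ₁ sin φ₂ + cos φ₁ cos φ₂ cos Δλ, the central angle is δ ≈ 2.986 rad (171.1°).
Interpolate at f = 3/10 with slerp weights a = sin((1−f)δ)/sin δ ≈ 5.600, b = sin(fδ)/sin δ ≈ 5.036.
p = a·p₁ + b·p₂ ≈ (0.499, -0.649, -0.574); φ = arcsin(p_z) ≈ -35.03°, λ = atan2(p_y, p_x) ≈ -52.45°.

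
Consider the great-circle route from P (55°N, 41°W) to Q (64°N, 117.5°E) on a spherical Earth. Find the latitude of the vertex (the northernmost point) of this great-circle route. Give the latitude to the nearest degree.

≈ 84°N

The great circle lies in the plane with unit normal n̂ = (p₁ × p₂)/|p₁ × p₂|.
Here n̂_z ≈ +0.107; the vertex latitude is φ_max = arccos|n̂_z| ≈ 83.9°.
Check via Clairaut: cos φ_max = |cos φ₁| · sin C = cos(55.0°)·sin(10.7°) ≈ 0.107, again giving ≈ 83.9°.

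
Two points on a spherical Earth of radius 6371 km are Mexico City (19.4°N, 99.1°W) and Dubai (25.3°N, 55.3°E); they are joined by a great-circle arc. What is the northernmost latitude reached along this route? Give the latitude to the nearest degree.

The great circle lies in the plane with unit normal n̂ = (p₁ × p₂)/|p₁ × p₂|.
Here n̂_z ≈ +0.473; the vertex latitude is φ_max = arccos|n̂_z| ≈ 61.8°.
Check via Clairaut: cos φ_max = |cos φ₁| · sin C = cos(19.4°)·sin(30.1°) ≈ 0.473, again giving ≈ 61.8°.

≈ 62°N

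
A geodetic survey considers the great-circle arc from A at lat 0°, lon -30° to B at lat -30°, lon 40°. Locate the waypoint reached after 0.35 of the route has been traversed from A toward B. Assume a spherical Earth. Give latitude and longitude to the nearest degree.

Write both endpoints as unit vectors p₁, p₂ with components (cos φ cos λ, cos φ sin λ, sin φ).
The central angle between the endpoints is δ = arccos(p₁·p₂) ≈ 1.270 rad (72.8°).
Interpolate at f = 0.35 with slerp weights a = sin((1−f)δ)/sin δ ≈ 0.769, b = sin(fδ)/sin δ ≈ 0.450.
p = a·p₁ + b·p₂ ≈ (0.965, -0.134, -0.225); φ = arcsin(p_z) ≈ -13.01°, λ = atan2(p_y, p_x) ≈ -7.91°.

≈ lat -13°, lon -8°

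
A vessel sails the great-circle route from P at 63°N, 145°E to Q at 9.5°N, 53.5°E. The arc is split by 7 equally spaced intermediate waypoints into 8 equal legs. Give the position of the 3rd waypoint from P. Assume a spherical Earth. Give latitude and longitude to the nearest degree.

≈ 52°N, 89°E

From cos δ = sin φ₁ sin φ₂ + cos φ₁ cos φ₂ cos Δλ, the central angle is δ ≈ 1.435 rad (82.2°).
Interpolate at f = 3/8 with slerp weights a = sin((1−f)δ)/sin δ ≈ 0.789, b = sin(fδ)/sin δ ≈ 0.517.
p = a·p₁ + b·p₂ ≈ (0.010, 0.615, 0.788); φ = arcsin(p_z) ≈ 52.01°, λ = atan2(p_y, p_x) ≈ 89.05°.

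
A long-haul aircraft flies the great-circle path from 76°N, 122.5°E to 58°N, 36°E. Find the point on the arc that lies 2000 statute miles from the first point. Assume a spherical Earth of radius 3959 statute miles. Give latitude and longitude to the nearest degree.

≈ 62°N, 41°E

Write both endpoints as unit vectors p₁, p₂ with components (cos φ cos λ, cos φ sin λ, sin φ).
The central angle between the endpoints is δ = arccos(p₁·p₂) ≈ 0.590 rad (33.8°). The total great-circle distance is δ·R ≈ 0.590 × 3959 ≈ 2338 mi, so the target fraction is f = 2000/2338 ≈ 0.856.
Interpolate at f ≈ 0.856 with slerp weights a = sin((1−f)δ)/sin δ ≈ 0.153, b = sin(fδ)/sin δ ≈ 0.869.
p = a·p₁ + b·p₂ ≈ (0.353, 0.302, 0.886); φ = arcsin(p_z) ≈ 62.33°, λ = atan2(p_y, p_x) ≈ 40.56°.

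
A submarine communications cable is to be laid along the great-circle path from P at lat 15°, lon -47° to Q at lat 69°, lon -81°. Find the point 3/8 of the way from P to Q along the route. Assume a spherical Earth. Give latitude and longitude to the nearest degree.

≈ lat 36°, lon -53°

Write both endpoints as unit vectors p₁, p₂ with components (cos φ cos λ, cos φ sin λ, sin φ).
The central angle between the endpoints is δ = arccos(p₁·p₂) ≈ 1.014 rad (58.1°).
Interpolate at f = 3/8 with slerp weights a = sin((1−f)δ)/sin δ ≈ 0.698, b = sin(fδ)/sin δ ≈ 0.437.
p = a·p₁ + b·p₂ ≈ (0.484, -0.647, 0.589); φ = arcsin(p_z) ≈ 36.06°, λ = atan2(p_y, p_x) ≈ -53.22°.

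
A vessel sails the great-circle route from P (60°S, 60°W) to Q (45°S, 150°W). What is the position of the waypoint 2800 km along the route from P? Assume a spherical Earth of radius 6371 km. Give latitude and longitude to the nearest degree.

Write both endpoints as unit vectors p₁, p₂ with components (cos φ cos λ, cos φ sin λ, sin φ).
The central angle between the endpoints is δ = arccos(p₁·p₂) ≈ 0.912 rad (52.2°). The total great-circle distance is δ·R ≈ 0.912 × 6371 ≈ 5809 km, so the target fraction is f = 2800/5809 ≈ 0.482.
Interpolate at f ≈ 0.482 with slerp weights a = sin((1−f)δ)/sin δ ≈ 0.575, b = sin(fδ)/sin δ ≈ 0.538.
p = a·p₁ + b·p₂ ≈ (-0.186, -0.439, -0.879); φ = arcsin(p_z) ≈ -61.51°, λ = atan2(p_y, p_x) ≈ -112.91°.

≈ (62°S, 113°W)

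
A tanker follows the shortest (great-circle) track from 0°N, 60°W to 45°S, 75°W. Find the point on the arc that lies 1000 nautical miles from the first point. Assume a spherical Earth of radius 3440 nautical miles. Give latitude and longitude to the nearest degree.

≈ 16°S, 64°W

From cos δ = sin φ₁ sin φ₂ + cos φ₁ cos φ₂ cos Δλ, the central angle is δ ≈ 0.819 rad (46.9°). The total great-circle distance is δ·R ≈ 0.819 × 3440 ≈ 2817 nmi, so the target fraction is f = 1000/2817 ≈ 0.355.
Interpolate at f ≈ 0.355 with slerp weights a = sin((1−f)δ)/sin δ ≈ 0.690, b = sin(fδ)/sin δ ≈ 0.392.
p = a·p₁ + b·p₂ ≈ (0.417, -0.866, -0.277); φ = arcsin(p_z) ≈ -16.11°, λ = atan2(p_y, p_x) ≈ -64.29°.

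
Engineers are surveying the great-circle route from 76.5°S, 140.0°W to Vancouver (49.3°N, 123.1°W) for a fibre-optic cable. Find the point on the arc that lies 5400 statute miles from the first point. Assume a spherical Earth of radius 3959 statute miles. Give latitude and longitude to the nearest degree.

Convert each endpoint to a unit vector on the sphere (x = cos φ cos λ, y = cos φ sin λ, z = sin φ).
The central angle between the endpoints is δ = arccos(p₁·p₂) ≈ 2.204 rad (126.3°). The total great-circle distance is δ·R ≈ 2.204 × 3959 ≈ 8725 mi, so the target fraction is f = 5400/8725 ≈ 0.619.
Interpolate at f ≈ 0.619 with slerp weights a = sin((1−f)δ)/sin δ ≈ 0.923, b = sin(fδ)/sin δ ≈ 1.214.
p = a·p₁ + b·p₂ ≈ (-0.597, -0.802, 0.022); φ = arcsin(p_z) ≈ 1.28°, λ = atan2(p_y, p_x) ≈ -126.69°.

≈ 1°N, 127°W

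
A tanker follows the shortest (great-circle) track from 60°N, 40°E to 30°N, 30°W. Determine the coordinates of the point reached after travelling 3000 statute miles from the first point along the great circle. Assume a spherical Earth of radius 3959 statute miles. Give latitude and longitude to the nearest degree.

≈ 39°N, 22°W

Convert each endpoint to a unit vector on the sphere (x = cos φ cos λ, y = cos φ sin λ, z = sin φ).
The central angle between the endpoints is δ = arccos(p₁·p₂) ≈ 0.951 rad (54.5°). The total great-circle distance is δ·R ≈ 0.951 × 3959 ≈ 3764 mi, so the target fraction is f = 3000/3764 ≈ 0.797.
Interpolate at f ≈ 0.797 with slerp weights a = sin((1−f)δ)/sin δ ≈ 0.236, b = sin(fδ)/sin δ ≈ 0.845.
p = a·p₁ + b·p₂ ≈ (0.724, -0.290, 0.626); φ = arcsin(p_z) ≈ 38.78°, λ = atan2(p_y, p_x) ≈ -21.84°.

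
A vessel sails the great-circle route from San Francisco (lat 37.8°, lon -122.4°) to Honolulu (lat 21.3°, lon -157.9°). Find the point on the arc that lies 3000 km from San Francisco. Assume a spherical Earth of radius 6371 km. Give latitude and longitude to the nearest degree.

From cos δ = sin φ₁ sin φ₂ + cos φ₁ cos φ₂ cos Δλ, the central angle is δ ≈ 0.606 rad (34.7°). The total great-circle distance is δ·R ≈ 0.606 × 6371 ≈ 3860 km, so the target fraction is f = 3000/3860 ≈ 0.777.
Interpolate at f ≈ 0.777 with slerp weights a = sin((1−f)δ)/sin δ ≈ 0.236, b = sin(fδ)/sin δ ≈ 0.797.
p = a·p₁ + b·p₂ ≈ (-0.788, -0.437, 0.434); φ = arcsin(p_z) ≈ 25.74°, λ = atan2(p_y, p_x) ≈ -150.98°.

≈ lat 26°, lon -151°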